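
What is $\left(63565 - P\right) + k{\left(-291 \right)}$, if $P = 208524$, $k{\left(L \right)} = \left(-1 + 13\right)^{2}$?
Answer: $-144815$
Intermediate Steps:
$k{\left(L \right)} = 144$ ($k{\left(L \right)} = 12^{2} = 144$)
$\left(63565 - P\right) + k{\left(-291 \right)} = \left(63565 - 208524\right) + 144 = -144959 + 144 = -144815$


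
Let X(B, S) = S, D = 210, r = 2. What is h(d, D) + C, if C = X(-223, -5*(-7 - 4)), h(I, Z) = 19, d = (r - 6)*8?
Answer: 74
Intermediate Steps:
d = -32 (d = (2 - 6)*8 = -4*8 = -32)
C = 55 (C = -5*(-7 - 4) = -5*(-11) = 55)
h(d, D) + C = 19 + 55 = 74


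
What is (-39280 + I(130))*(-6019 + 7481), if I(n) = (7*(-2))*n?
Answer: -60088200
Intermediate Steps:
I(n) = -14*n
(-39280 + I(130))*(-6019 + 7481) = (-39280 - 14*130)*(-6019 + 7481) = (-39280 - 1820)*1462 = -41100*1462 = -60088200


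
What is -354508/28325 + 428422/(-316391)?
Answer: -11299835798/814706825 ≈ -13.870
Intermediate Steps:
-354508/28325 + 428422/(-316391) = -354508*1/28325 + 428422*(-1/316391) = -32228/2575 - 428422/316391 = -11299835798/814706825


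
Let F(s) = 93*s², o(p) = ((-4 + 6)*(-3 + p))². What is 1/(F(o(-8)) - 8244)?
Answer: 1/21777564 ≈ 4.5919e-8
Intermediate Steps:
o(p) = (-6 + 2*p)² (o(p) = (2*(-3 + p))² = (-6 + 2*p)²)
1/(F(o(-8)) - 8244) = 1/(93*(4*(-3 - 8)²)² - 8244) = 1/(93*(4*(-11)²)² - 8244) = 1/(93*(4*121)² - 8244) = 1/(93*484² - 8244) = 1/(93*234256 - 8244) = 1/(21785808 - 8244) = 1/21777564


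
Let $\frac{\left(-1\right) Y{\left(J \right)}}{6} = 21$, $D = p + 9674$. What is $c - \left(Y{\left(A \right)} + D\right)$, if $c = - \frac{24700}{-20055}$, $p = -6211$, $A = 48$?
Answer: $- \frac{13379767}{4011} \approx -3335.8$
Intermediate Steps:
$D = 3463$ ($D = -6211 + 9674 = 3463$)
$c = \frac{4940}{4011}$ ($c = \left(-24700\right) \left(- \frac{1}{20055}\right) = \frac{4940}{4011} \approx 1.2316$)
$Y{\left(J \right)} = -126$ ($Y{\left(J \right)} = \left(-6\right) 21 = -126$)
$c - \left(Y{\left(A \right)} + D\right) = \frac{4940}{4011} - \left(-126 + 3463\right) = \frac{4940}{4011} - 3337 = - \frac{13379767}{4011}$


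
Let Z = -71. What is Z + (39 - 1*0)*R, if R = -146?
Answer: -5765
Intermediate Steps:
Z + (39 - 1*0)*R = -71 + (39 - 1*0)*(-146) = -71 + (39 + 0)*(-146) = -71 + 39*(-146) = -71 - 5694 = -5765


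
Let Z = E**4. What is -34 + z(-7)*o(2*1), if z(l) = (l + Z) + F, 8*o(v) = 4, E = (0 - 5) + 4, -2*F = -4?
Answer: -36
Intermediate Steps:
F = 2 (F = -1/2*(-4) = 2)
E = -1 (E = -5 + 4 = -1)
o(v) = 1/2 (o(v) = (1/8)*4 = 1/2)
Z = 1 (Z = (-1)**4 = 1)
z(l) = 3 + l (z(l) = (l + 1) + 2 = (1 + l) + 2 = 3 + l)
-34 + z(-7)*o(2*1) = -34 + (3 - 7)*(1/2) = -34 - 4*1/2 = -34 - 2 = -36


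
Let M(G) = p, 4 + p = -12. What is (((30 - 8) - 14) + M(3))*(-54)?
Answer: 432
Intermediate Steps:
p = -16 (p = -4 - 12 = -16)
M(G) = -16
(((30 - 8) - 14) + M(3))*(-54) = (((30 - 8) - 14) - 16)*(-54) = ((22 - 14) - 16)*(-54) = (8 - 16)*(-54) = -8*(-54) = 432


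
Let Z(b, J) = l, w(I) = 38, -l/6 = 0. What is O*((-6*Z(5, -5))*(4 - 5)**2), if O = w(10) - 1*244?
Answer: 0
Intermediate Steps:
l = 0 (l = -6*0 = 0)
O = -206 (O = 38 - 1*244 = 38 - 244 = -206)
Z(b, J) = 0
O*((-6*Z(5, -5))*(4 - 5)**2) = -206*(-6*0)*(4 - 5)**2 = -0*(-1)**2 = -0 = -206*0 = 0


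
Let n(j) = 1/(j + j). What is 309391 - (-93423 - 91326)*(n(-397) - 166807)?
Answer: -24468791124037/794 ≈ -3.0817e+10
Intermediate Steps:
n(j) = 1/(2*j)
309391 - (-93423 - 91326)*(n(-397) - 166807) = 309391 - (-93423 - 91326)*((½)/(-397) - 166807) = 309391 - (-184749)*((½)*(-1/397) - 166807) = 309391 - (-184749)*(-1/794 - 166807) = 309391 - (-184749)*(-132444759)/794 = 309391 - 1*24469036780491/794 = 309391 - 24469036780491/794 = -24468791124037/794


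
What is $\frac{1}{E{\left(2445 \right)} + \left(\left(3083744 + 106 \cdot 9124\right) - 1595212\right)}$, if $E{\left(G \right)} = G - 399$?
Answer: $\frac{1}{2457722} \approx 4.0688 \cdot 10^{-7}$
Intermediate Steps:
$E{\left(G \right)} = -399 + G$
$\frac{1}{E{\left(2445 \right)} + \left(\left(3083744 + 106 \cdot 9124\right) - 1595212\right)} = \frac{1}{\left(-399 + 2445\right) + \left(\left(3083744 + 106 \cdot 9124\right) - 1595212\right)} = \frac{1}{2046 + \left(\left(3083744 + 967144\right) - 1595212\right)} = \frac{1}{2046 + \left(4050888 - 1595212\right)} = \frac{1}{2046 + 2455676} = \frac{1}{2457722}$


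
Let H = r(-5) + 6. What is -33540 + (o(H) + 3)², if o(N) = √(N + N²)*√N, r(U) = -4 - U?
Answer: -33139 + 84*√2 ≈ -33020.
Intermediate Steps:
H = 7 (H = (-4 - 1*(-5)) + 6 = (-4 + 5) + 6 = 1 + 6 = 7)
o(N) = √N*√(N + N²)
-33540 + (o(H) + 3)² = -33540 + (√7*√(7*(1 + 7)) + 3)² = -33540 + (√7*√(7*8) + 3)² = -33540 + (√7*√56 + 3)² = -33540 + (√7*(2*√14) + 3)² = -33540 + (14*√2 + 3)² = -33540 + (3 + 14*√2)²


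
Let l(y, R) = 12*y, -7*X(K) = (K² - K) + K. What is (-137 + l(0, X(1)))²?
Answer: 18769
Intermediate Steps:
X(K) = -K²/7 (X(K) = -((K² - K) + K)/7 = -K²/7)
(-137 + l(0, X(1)))² = (-137 + 12*0)² = (-137 + 0)² = (-137)² = 18769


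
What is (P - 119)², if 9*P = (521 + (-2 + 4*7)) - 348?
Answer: 760384/81 ≈ 9387.5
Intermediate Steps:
P = 199/9 (P = ((521 + (-2 + 4*7)) - 348)/9 = ((521 + (-2 + 28)) - 348)/9 = ((521 + 26) - 348)/9 = (547 - 348)/9 = (⅑)*199 = 199/9 ≈ 22.111)
(P - 119)² = (199/9 - 119)² = (-872/9)² = 760384/81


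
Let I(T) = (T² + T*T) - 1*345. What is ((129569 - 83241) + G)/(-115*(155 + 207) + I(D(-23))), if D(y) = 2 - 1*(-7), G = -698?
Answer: -45630/41813 ≈ -1.0913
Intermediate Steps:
D(y) = 9 (D(y) = 2 + 7 = 9)
I(T) = -345 + 2*T² (I(T) = (T² + T²) - 345 = 2*T² - 345 = -345 + 2*T²)
((129569 - 83241) + G)/(-115*(155 + 207) + I(D(-23))) = ((129569 - 83241) - 698)/(-115*(155 + 207) + (-345 + 2*9²)) = (46328 - 698)/(-115*362 + (-345 + 2*81)) = 45630/(-41630 + (-345 + 162)) = 45630/(-41630 - 183) = 45630/(-41813) = 45630*(-1/41813) = -45630/41813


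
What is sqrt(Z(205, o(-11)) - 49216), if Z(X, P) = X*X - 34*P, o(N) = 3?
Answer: I*sqrt(7293) ≈ 85.399*I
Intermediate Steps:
Z(X, P) = X**2 - 34*P
sqrt(Z(205, o(-11)) - 49216) = sqrt((205**2 - 34*3) - 49216) = sqrt((42025 - 102) - 49216) = sqrt(41923 - 49216) = sqrt(-7293) = I*sqrt(7293)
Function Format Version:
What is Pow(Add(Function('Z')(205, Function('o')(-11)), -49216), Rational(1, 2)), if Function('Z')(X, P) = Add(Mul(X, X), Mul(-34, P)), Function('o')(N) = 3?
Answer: Mul(I, Pow(7293, Rational(1, 2))) ≈ Mul(85.399, I)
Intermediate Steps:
Function('Z')(X, P) = Add(Pow(X, 2), Mul(-34, P))
Pow(Add(Function('Z')(205, Function('o')(-11)), -49216), Rational(1, 2)) = Pow(Add(Add(Pow(205, 2), Mul(-34, 3)), -49216), Rational(1, 2)) = Pow(Add(Add(42025, -102), -49216), Rational(1, 2)) = Pow(Add(41923, -49216), Rational(1, 2)) = Pow(-7293, Rational(1, 2)) = Mul(I, Pow(7293, Rational(1, 2)))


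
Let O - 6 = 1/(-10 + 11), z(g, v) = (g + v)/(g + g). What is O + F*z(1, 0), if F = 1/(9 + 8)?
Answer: 239/34 ≈ 7.0294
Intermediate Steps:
F = 1/17 ≈ 0.058824
z(g, v) = (g + v)/(2*g) (z(g, v) = (g + v)/((2*g)) = (g + v)*(1/(2*g)) = (g + v)/(2*g))
O = 7 (O = 6 + 1/(-10 + 11) = 6 + 1/1 = 6 + 1 = 7)
O + F*z(1, 0) = 7 + ((1/2)*(1 + 0)/1)/17 = 7 + ((1/2)*1*1)/17 = 7 + (1/17)*(1/2) = 7 + 1/34 = 239/34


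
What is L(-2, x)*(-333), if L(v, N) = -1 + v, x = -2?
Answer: 999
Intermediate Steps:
L(-2, x)*(-333) = (-1 - 2)*(-333) = -3*(-333) = 999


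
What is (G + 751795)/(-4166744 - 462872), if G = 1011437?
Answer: -110202/289351 ≈ -0.38086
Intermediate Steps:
(G + 751795)/(-4166744 - 462872) = (1011437 + 751795)/(-4166744 - 462872) = 1763232/(-4629616) = 1763232*(-1/4629616) = -110202/289351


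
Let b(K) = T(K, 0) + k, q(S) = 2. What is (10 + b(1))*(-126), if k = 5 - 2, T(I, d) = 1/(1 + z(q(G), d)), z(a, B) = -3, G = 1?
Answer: -1575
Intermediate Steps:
T(I, d) = -½ (T(I, d) = 1/(1 - 3) = 1/(-2) = -½)
k = 3
b(K) = 5/2 (b(K) = -½ + 3 = 5/2)
(10 + b(1))*(-126) = (10 + 5/2)*(-126) = (25/2)*(-126) = -1575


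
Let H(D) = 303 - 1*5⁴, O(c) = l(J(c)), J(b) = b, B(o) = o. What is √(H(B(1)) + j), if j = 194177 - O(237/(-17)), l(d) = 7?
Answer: 2*√48462 ≈ 440.28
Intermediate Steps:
O(c) = 7
j = 194170 (j = 194177 - 1*7 = 194177 - 7 = 194170)
H(D) = -322 (H(D) = 303 - 1*625 = 303 - 625 = -322)
√(H(B(1)) + j) = √(-322 + 194170) = √193848 = 2*√48462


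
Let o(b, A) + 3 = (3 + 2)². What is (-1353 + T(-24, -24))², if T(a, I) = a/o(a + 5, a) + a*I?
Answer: 73256481/121 ≈ 6.0543e+5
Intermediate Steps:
o(b, A) = 22 (o(b, A) = -3 + (3 + 2)² = -3 + 5² = -3 + 25 = 22)
T(a, I) = a/22 + I*a (T(a, I) = a/22 + a*I = a/22 + I*a)
(-1353 + T(-24, -24))² = (-1353 - 24*(1/22 - 24))² = (-1353 - 24*(-527/22))² = (-1353 + 6324/11)² = (-8559/11)² = 73256481/121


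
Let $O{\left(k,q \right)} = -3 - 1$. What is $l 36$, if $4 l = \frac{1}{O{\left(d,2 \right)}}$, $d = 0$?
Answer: $- \frac{9}{4} \approx -2.25$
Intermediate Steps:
$O{\left(k,q \right)} = -4$ ($O{\left(k,q \right)} = -3 - 1 = -4$)
$l = - \frac{1}{16}$ ($l = \frac{1}{4 \left(-4\right)} = \frac{1}{4} \left(- \frac{1}{4}\right) = - \frac{1}{16} \approx -0.0625$)
$l 36 = \left(- \frac{1}{16}\right) 36 = - \frac{9}{4}$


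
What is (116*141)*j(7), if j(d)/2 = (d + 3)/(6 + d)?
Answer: 327120/13 ≈ 25163.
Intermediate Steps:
j(d) = 2*(3 + d)/(6 + d) (j(d) = 2*((d + 3)/(6 + d)) = 2*((3 + d)/(6 + d)) = 2*(3 + d)/(6 + d))
(116*141)*j(7) = (116*141)*(2*(3 + 7)/(6 + 7)) = 16356*(2*10/13) = 16356*(2*(1/13)*10) = 16356*(20/13) = 327120/13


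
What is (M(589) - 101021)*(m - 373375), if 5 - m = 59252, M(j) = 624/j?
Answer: 25741331303390/589 ≈ 4.3703e+10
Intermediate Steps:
m = -59247 (m = 5 - 1*59252 = 5 - 59252 = -59247)
(M(589) - 101021)*(m - 373375) = (624/589 - 101021)*(-59247 - 373375) = (624*(1/589) - 101021)*(-432622) = (624/589 - 101021)*(-432622) = -59500745/589*(-432622) = 25741331303390/589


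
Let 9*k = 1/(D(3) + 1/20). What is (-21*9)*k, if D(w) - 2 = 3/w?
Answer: -420/61 ≈ -6.8852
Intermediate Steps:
D(w) = 2 + 3/w
k = 20/549 (k = 1/(9*((2 + 3/3) + 1/20)) = 1/(9*((2 + 3*(⅓)) + 1/20)) = 1/(9*((2 + 1) + 1/20)) = 1/(9*(3 + 1/20)) = 1/(9*(61/20)) = (⅑)*(20/61) = 20/549 ≈ 0.036430)
(-21*9)*k = -21*9*(20/549) = -189*20/549 = -420/61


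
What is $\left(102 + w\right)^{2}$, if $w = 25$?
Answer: $16129$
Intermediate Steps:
$\left(102 + w\right)^{2} = \left(102 + 25\right)^{2} = 127^{2} = 16129$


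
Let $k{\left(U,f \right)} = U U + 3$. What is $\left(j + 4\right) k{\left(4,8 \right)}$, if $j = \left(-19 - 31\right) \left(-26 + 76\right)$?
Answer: $-47424$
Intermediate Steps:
$k{\left(U,f \right)} = 3 + U^{2}$ ($k{\left(U,f \right)} = U^{2} + 3 = 3 + U^{2}$)
$j = -2500$ ($j = \left(-50\right) 50 = -2500$)
$\left(j + 4\right) k{\left(4,8 \right)} = \left(-2500 + 4\right) \left(3 + 4^{2}\right) = - 2496 \left(3 + 16\right) = \left(-2496\right) 19 = -47424$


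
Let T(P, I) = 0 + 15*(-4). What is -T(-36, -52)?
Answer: 60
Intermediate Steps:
T(P, I) = -60 (T(P, I) = 0 - 60 = -60)
-T(-36, -52) = -1*(-60) = 60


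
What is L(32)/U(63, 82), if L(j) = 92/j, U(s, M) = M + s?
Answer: 23/1160 ≈ 0.019828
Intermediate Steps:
L(32)/U(63, 82) = (92/32)/(82 + 63) = (92*(1/32))/145 = (23/8)*(1/145) = 23/1160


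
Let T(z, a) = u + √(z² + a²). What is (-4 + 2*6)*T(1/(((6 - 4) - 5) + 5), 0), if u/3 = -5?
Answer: -116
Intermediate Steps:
u = -15 (u = 3*(-5) = -15)
T(z, a) = -15 + √(a² + z²) (T(z, a) = -15 + √(z² + a²) = -15 + √(a² + z²))
(-4 + 2*6)*T(1/(((6 - 4) - 5) + 5), 0) = (-4 + 2*6)*(-15 + √(0² + (1/(((6 - 4) - 5) + 5))²)) = (-4 + 12)*(-15 + √(0 + (1/((2 - 5) + 5))²)) = 8*(-15 + √(0 + (1/(-3 + 5))²)) = 8*(-15 + √(0 + (1/2)²)) = 8*(-15 + √(0 + (½)²)) = 8*(-15 + √(0 + ¼)) = 8*(-15 + √(¼)) = 8*(-15 + ½) = 8*(-29/2) = -116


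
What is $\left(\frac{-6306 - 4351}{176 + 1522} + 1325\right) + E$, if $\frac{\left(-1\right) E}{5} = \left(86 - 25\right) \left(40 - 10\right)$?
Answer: $- \frac{13297507}{1698} \approx -7831.3$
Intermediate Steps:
$E = -9150$ ($E = - 5 \left(86 - 25\right) \left(40 - 10\right) = - 5 \cdot 61 \cdot 30 = \left(-5\right) 1830 = -9150$)
$\left(\frac{-6306 - 4351}{176 + 1522} + 1325\right) + E = \left(\frac{-6306 - 4351}{176 + 1522} + 1325\right) - 9150 = \left(- \frac{10657}{1698} + 1325\right) - 9150 = \frac{2239193}{1698} - 9150 = - \frac{13297507}{1698}$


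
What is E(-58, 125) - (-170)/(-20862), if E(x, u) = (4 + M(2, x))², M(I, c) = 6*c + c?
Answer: 1685691239/10431 ≈ 1.6160e+5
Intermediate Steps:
M(I, c) = 7*c
E(x, u) = (4 + 7*x)²
E(-58, 125) - (-170)/(-20862) = (4 + 7*(-58))² - (-170)/(-20862) = (4 - 406)² - (-170)*(-1)/20862 = (-402)² - 1*85/10431 = 161604 - 85/10431 = 1685691239/10431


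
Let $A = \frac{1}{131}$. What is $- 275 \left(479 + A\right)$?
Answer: $- \frac{17256250}{131} \approx -1.3173 \cdot 10^{5}$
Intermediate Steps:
$A = \frac{1}{131} \approx 0.0076336$
$- 275 \left(479 + A\right) = - 275 \left(479 + \frac{1}{131}\right) = \left(-275\right) \frac{62750}{131} = - \frac{17256250}{131}$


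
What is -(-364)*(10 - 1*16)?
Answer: -2184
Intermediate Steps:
-(-364)*(10 - 1*16) = -(-364)*(10 - 16) = -(-364)*(-6) = -364*6 = -2184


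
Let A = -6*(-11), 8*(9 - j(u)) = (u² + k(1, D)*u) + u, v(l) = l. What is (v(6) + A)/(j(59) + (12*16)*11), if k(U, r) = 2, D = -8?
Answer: 288/6655 ≈ 0.043276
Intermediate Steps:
j(u) = 9 - 3*u/8 - u²/8 (j(u) = 9 - ((u² + 2*u) + u)/8 = 9 - (u² + 3*u)/8 = 9 + (-3*u/8 - u²/8) = 9 - 3*u/8 - u²/8)
A = 66
(v(6) + A)/(j(59) + (12*16)*11) = (6 + 66)/((9 - 3/8*59 - ⅛*59²) + (12*16)*11) = 72/((9 - 177/8 - ⅛*3481) + 192*11) = 72/((9 - 177/8 - 3481/8) + 2112) = 72/(-1793/4 + 2112) = 72/(6655/4) = 72*(4/6655) = 288/6655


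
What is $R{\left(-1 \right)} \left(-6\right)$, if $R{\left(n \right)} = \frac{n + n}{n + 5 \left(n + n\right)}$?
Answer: $- \frac{12}{11} \approx -1.0909$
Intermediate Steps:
$R{\left(n \right)} = \frac{2}{11}$ ($R{\left(n \right)} = \frac{2 n}{n + 5 \cdot 2 n} = \frac{2 n}{n + 10 n} = \frac{2 n}{11 n} = 2 n \frac{1}{11 n} = \frac{2}{11}$)
$R{\left(-1 \right)} \left(-6\right) = \frac{2}{11} \left(-6\right) = - \frac{12}{11}$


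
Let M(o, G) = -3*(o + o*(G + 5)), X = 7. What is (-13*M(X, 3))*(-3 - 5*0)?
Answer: -7371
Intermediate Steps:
M(o, G) = -3*o - 3*o*(5 + G) (M(o, G) = -3*(o + o*(5 + G)) = -3*o - 3*o*(5 + G))
(-13*M(X, 3))*(-3 - 5*0) = (-(-39)*7*(6 + 3))*(-3 - 5*0) = (-(-39)*7*9)*(-3 + 0) = -13*(-189)*(-3) = 2457*(-3) = -7371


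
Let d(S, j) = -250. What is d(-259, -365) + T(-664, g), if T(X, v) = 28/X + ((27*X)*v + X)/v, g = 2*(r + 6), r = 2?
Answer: -1512222/83 ≈ -18220.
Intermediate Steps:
g = 16 (g = 2*(2 + 6) = 2*8 = 16)
T(X, v) = 28/X + (X + 27*X*v)/v (T(X, v) = 28/X + (27*X*v + X)/v = 28/X + (X + 27*X*v)/v)
d(-259, -365) + T(-664, g) = -250 + (27*(-664) + 28/(-664) - 664/16) = -250 + (-17928 + 28*(-1/664) - 664*1/16) = -250 + (-17928 - 7/166 - 83/2) = -250 - 1491472/83 = -1512222/83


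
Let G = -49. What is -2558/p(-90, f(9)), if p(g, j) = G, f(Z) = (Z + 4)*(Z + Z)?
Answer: 2558/49 ≈ 52.204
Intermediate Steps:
f(Z) = 2*Z*(4 + Z) (f(Z) = (4 + Z)*(2*Z) = 2*Z*(4 + Z))
p(g, j) = -49
-2558/p(-90, f(9)) = -2558/(-49) = -2558*(-1/49) = 2558/49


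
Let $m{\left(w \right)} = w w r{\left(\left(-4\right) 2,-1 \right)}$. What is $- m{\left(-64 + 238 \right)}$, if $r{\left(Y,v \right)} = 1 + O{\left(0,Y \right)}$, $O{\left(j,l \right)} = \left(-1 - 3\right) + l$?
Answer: $333036$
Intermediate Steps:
$O{\left(j,l \right)} = -4 + l$
$r{\left(Y,v \right)} = -3 + Y$ ($r{\left(Y,v \right)} = 1 + \left(-4 + Y\right) = -3 + Y$)
$m{\left(w \right)} = - 11 w^{2}$ ($m{\left(w \right)} = w w \left(-3 - 8\right) = w^{2} \left(-3 - 8\right) = w^{2} \left(-11\right) = - 11 w^{2}$)
$- m{\left(-64 + 238 \right)} = - \left(-11\right) \left(-64 + 238\right)^{2} = - \left(-11\right) 174^{2} = - \left(-11\right) 30276 = \left(-1\right) \left(-333036\right) = 333036$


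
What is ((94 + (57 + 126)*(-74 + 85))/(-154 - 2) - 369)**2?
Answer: 3560628241/24336 ≈ 1.4631e+5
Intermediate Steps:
((94 + (57 + 126)*(-74 + 85))/(-154 - 2) - 369)**2 = ((94 + 183*11)/(-156) - 369)**2 = ((94 + 2013)*(-1/156) - 369)**2 = (2107*(-1/156) - 369)**2 = (-2107/156 - 369)**2 = (-59671/156)**2 = 3560628241/24336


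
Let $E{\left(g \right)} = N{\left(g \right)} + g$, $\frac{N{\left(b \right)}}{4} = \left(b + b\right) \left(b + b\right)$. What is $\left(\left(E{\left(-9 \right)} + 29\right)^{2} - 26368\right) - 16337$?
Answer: $1689151$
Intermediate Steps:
$N{\left(b \right)} = 16 b^{2}$ ($N{\left(b \right)} = 4 \left(b + b\right) \left(b + b\right) = 4 \cdot 2 b 2 b = 4 \cdot 4 b^{2} = 16 b^{2}$)
$E{\left(g \right)} = g + 16 g^{2}$ ($E{\left(g \right)} = 16 g^{2} + g = g + 16 g^{2}$)
$\left(\left(E{\left(-9 \right)} + 29\right)^{2} - 26368\right) - 16337 = \left(\left(- 9 \left(1 + 16 \left(-9\right)\right) + 29\right)^{2} - 26368\right) - 16337 = \left(\left(- 9 \left(1 - 144\right) + 29\right)^{2} - 26368\right) - 16337 = \left(\left(\left(-9\right) \left(-143\right) + 29\right)^{2} - 26368\right) - 16337 = \left(\left(1287 + 29\right)^{2} - 26368\right) - 16337 = \left(1316^{2} - 26368\right) - 16337 = \left(1731856 - 26368\right) - 16337 = 1705488 - 16337 = 1689151$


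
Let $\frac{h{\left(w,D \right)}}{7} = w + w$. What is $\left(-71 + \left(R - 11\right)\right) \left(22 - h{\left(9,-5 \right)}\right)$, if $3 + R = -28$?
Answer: $11752$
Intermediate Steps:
$R = -31$ ($R = -3 - 28 = -31$)
$h{\left(w,D \right)} = 14 w$ ($h{\left(w,D \right)} = 7 \left(w + w\right) = 7 \cdot 2 w = 14 w$)
$\left(-71 + \left(R - 11\right)\right) \left(22 - h{\left(9,-5 \right)}\right) = \left(-71 - 42\right) \left(22 - 14 \cdot 9\right) = \left(-71 - 42\right) \left(22 - 126\right) = \left(-113\right) \left(-104\right) = 11752$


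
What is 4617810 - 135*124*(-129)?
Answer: 6777270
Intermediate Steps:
4617810 - 135*124*(-129) = 4617810 - 16740*(-129) = 4617810 + 2159460 = 6777270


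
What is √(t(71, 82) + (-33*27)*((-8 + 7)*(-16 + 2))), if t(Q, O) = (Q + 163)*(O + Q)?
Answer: 108*√2 ≈ 152.74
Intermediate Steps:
t(Q, O) = (163 + Q)*(O + Q)
√(t(71, 82) + (-33*27)*((-8 + 7)*(-16 + 2))) = √((71² + 163*82 + 163*71 + 82*71) + (-33*27)*((-8 + 7)*(-16 + 2))) = √((5041 + 13366 + 11573 + 5822) - (-891)*(-14)) = √(35802 - 891*14) = √(35802 - 12474) = √23328 = 108*√2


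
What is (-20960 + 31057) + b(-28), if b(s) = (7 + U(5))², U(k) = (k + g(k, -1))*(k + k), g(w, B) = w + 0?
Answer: 21546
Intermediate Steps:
g(w, B) = w
U(k) = 4*k² (U(k) = (k + k)*(k + k) = (2*k)*(2*k) = 4*k²)
b(s) = 11449 (b(s) = (7 + 4*5²)² = (7 + 4*25)² = (7 + 100)² = 107² = 11449)
(-20960 + 31057) + b(-28) = (-20960 + 31057) + 11449 = 10097 + 11449 = 21546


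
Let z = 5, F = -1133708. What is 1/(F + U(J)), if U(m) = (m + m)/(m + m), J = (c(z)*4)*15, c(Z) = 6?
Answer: -1/1133707 ≈ -8.8206e-7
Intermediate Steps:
J = 360 (J = (6*4)*15 = 24*15 = 360)
U(m) = 1 (U(m) = (2*m)/((2*m)) = (2*m)*(1/(2*m)) = 1)
1/(F + U(J)) = 1/(-1133708 + 1) = 1/(-1133707) = -1/1133707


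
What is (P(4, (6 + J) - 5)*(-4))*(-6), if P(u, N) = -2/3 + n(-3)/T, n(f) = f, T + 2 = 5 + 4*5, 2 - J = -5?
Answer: -440/23 ≈ -19.130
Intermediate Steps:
J = 7 (J = 2 - 1*(-5) = 2 + 5 = 7)
T = 23 (T = -2 + (5 + 4*5) = -2 + (5 + 20) = -2 + 25 = 23)
P(u, N) = -55/69 (P(u, N) = -2/3 - 3/23 = -2*⅓ - 3*1/23 = -⅔ - 3/23 = -55/69)
(P(4, (6 + J) - 5)*(-4))*(-6) = -55/69*(-4)*(-6) = (220/69)*(-6) = -440/23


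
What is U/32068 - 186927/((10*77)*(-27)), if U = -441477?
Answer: -530655299/111115620 ≈ -4.7757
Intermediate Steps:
U/32068 - 186927/((10*77)*(-27)) = -441477/32068 - 186927/((10*77)*(-27)) = -441477*1/32068 - 186927/(770*(-27)) = -441477/32068 - 186927/(-20790) = -441477/32068 - 186927*(-1/20790) = -441477/32068 + 62309/6930 = -530655299/111115620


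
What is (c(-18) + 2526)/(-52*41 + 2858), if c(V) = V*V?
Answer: 475/121 ≈ 3.9256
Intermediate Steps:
c(V) = V²
(c(-18) + 2526)/(-52*41 + 2858) = ((-18)² + 2526)/(-52*41 + 2858) = (324 + 2526)/(-2132 + 2858) = 2850/726 = 2850*(1/726) = 475/121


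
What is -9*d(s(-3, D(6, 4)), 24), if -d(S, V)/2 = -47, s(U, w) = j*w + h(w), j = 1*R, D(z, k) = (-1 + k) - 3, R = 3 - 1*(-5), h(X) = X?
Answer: -846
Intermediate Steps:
R = 8 (R = 3 + 5 = 8)
D(z, k) = -4 + k
j = 8 (j = 1*8 = 8)
s(U, w) = 9*w (s(U, w) = 8*w + w = 9*w)
d(S, V) = 94 (d(S, V) = -2*(-47) = 94)
-9*d(s(-3, D(6, 4)), 24) = -9*94 = -846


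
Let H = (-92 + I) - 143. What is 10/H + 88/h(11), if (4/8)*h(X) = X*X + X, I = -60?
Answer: 53/177 ≈ 0.29944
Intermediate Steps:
h(X) = 2*X + 2*X**2 (h(X) = 2*(X*X + X) = 2*(X**2 + X) = 2*(X + X**2) = 2*X + 2*X**2)
H = -295 (H = (-92 - 60) - 143 = -152 - 143 = -295)
10/H + 88/h(11) = 10/(-295) + 88/((2*11*(1 + 11))) = 10*(-1/295) + 88/((2*11*12)) = -2/59 + 88/264 = -2/59 + 88*(1/264) = -2/59 + 1/3 = 53/177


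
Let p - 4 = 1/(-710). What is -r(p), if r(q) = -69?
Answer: 69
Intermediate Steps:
p = 2839/710 (p = 4 + 1/(-710) = 4 - 1/710 = 2839/710 ≈ 3.9986)
-r(p) = -1*(-69) = 69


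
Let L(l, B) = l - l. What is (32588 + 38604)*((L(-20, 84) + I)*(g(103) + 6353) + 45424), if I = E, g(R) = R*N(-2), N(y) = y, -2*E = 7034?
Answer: -1535865951400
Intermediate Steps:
E = -3517 (E = -1/2*7034 = -3517)
g(R) = -2*R (g(R) = R*(-2) = -2*R)
I = -3517
L(l, B) = 0
(32588 + 38604)*((L(-20, 84) + I)*(g(103) + 6353) + 45424) = (32588 + 38604)*((0 - 3517)*(-2*103 + 6353) + 45424) = 71192*(-3517*(-206 + 6353) + 45424) = 71192*(-3517*6147 + 45424) = 71192*(-21618999 + 45424) = 71192*(-21573575) = -1535865951400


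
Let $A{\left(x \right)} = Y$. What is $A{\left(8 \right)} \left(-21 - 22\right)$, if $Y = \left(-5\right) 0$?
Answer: $0$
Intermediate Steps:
$Y = 0$
$A{\left(x \right)} = 0$
$A{\left(8 \right)} \left(-21 - 22\right) = 0 \left(-21 - 22\right) = 0 \left(-43\right) = 0$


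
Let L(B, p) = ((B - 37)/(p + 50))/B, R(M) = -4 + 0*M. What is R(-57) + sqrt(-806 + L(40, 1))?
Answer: -4 + I*sqrt(93173430)/340 ≈ -4.0 + 28.39*I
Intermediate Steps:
R(M) = -4 (R(M) = -4 + 0 = -4)
L(B, p) = (-37 + B)/(B*(50 + p)) (L(B, p) = ((-37 + B)/(50 + p))/B = (-37 + B)/(B*(50 + p)))
R(-57) + sqrt(-806 + L(40, 1)) = -4 + sqrt(-806 + (-37 + 40)/(40*(50 + 1))) = -4 + sqrt(-806 + (1/40)*3/51) = -4 + sqrt(-806 + (1/40)*(1/51)*3) = -4 + sqrt(-806 + 1/680) = -4 + sqrt(-548079/680) = -4 + I*sqrt(93173430)/340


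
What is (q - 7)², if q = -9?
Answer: 256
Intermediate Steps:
(q - 7)² = (-9 - 7)² = (-16)² = 256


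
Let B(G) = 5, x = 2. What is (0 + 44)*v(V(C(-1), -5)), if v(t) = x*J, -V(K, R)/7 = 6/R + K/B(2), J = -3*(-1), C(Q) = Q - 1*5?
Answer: 264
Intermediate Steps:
C(Q) = -5 + Q (C(Q) = Q - 5 = -5 + Q)
J = 3
V(K, R) = -42/R - 7*K/5 (V(K, R) = -7*(6/R + K/5) = -42/R - 7*K/5)
v(t) = 6 (v(t) = 2*3 = 6)
(0 + 44)*v(V(C(-1), -5)) = (0 + 44)*6 = 44*6 = 264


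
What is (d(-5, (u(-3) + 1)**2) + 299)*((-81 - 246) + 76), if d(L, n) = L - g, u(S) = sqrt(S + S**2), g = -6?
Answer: -75300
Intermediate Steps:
d(L, n) = 6 + L (d(L, n) = L - 1*(-6) = L + 6 = 6 + L)
(d(-5, (u(-3) + 1)**2) + 299)*((-81 - 246) + 76) = ((6 - 5) + 299)*((-81 - 246) + 76) = (1 + 299)*(-327 + 76) = 300*(-251) = -75300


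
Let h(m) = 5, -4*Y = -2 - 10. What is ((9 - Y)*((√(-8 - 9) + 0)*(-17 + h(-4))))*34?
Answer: -2448*I*√17 ≈ -10093.0*I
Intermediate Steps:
Y = 3 (Y = -(-2 - 10)/4 = -¼*(-12) = 3)
((9 - Y)*((√(-8 - 9) + 0)*(-17 + h(-4))))*34 = ((9 - 1*3)*((√(-8 - 9) + 0)*(-17 + 5)))*34 = ((9 - 3)*((√(-17) + 0)*(-12)))*34 = (6*((I*√17 + 0)*(-12)))*34 = (6*((I*√17)*(-12)))*34 = (6*(-12*I*√17))*34 = -72*I*√17*34 = -2448*I*√17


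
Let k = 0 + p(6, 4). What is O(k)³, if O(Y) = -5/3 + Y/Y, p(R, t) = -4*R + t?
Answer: -8/27 ≈ -0.29630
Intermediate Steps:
p(R, t) = t - 4*R
k = -20 (k = 0 + (4 - 4*6) = 0 + (4 - 24) = 0 - 20 = -20)
O(Y) = -⅔ (O(Y) = -5*⅓ + 1 = -5/3 + 1 = -⅔)
O(k)³ = (-⅔)³ = -8/27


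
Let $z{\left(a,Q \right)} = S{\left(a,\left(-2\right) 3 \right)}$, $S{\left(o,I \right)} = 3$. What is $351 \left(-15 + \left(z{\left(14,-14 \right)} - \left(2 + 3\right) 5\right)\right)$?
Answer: $-12987$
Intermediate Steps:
$z{\left(a,Q \right)} = 3$
$351 \left(-15 + \left(z{\left(14,-14 \right)} - \left(2 + 3\right) 5\right)\right) = 351 \left(-15 + \left(3 - \left(2 + 3\right) 5\right)\right) = 351 \left(-15 + \left(3 - 5 \cdot 5\right)\right) = 351 \left(-15 + \left(3 - 25\right)\right) = 351 \left(-15 - 22\right) = 351 \left(-37\right) = -12987$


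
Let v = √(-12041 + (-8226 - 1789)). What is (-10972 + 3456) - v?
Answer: -7516 - 2*I*√5514 ≈ -7516.0 - 148.51*I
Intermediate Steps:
v = 2*I*√5514 (v = √(-12041 - 10015) = √(-22056) = 2*I*√5514 ≈ 148.51*I)
(-10972 + 3456) - v = (-10972 + 3456) - 2*I*√5514 = -7516 - 2*I*√5514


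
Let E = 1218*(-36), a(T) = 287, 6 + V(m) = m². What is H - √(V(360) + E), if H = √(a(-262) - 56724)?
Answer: -√85746 + I*√56437 ≈ -292.82 + 237.56*I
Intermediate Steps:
V(m) = -6 + m²
E = -43848
H = I*√56437 (H = √(287 - 56724) = √(-56437) = I*√56437 ≈ 237.56*I)
H - √(V(360) + E) = I*√56437 - √((-6 + 360²) - 43848) = I*√56437 - √((-6 + 129600) - 43848) = I*√56437 - √(129594 - 43848) = I*√56437 - √85746 = -√85746 + I*√56437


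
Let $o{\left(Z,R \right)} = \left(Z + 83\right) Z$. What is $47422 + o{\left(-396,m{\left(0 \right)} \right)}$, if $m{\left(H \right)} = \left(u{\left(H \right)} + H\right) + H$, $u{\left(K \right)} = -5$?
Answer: $171370$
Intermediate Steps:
$m{\left(H \right)} = -5 + 2 H$ ($m{\left(H \right)} = \left(-5 + H\right) + H = -5 + 2 H$)
$o{\left(Z,R \right)} = Z \left(83 + Z\right)$ ($o{\left(Z,R \right)} = \left(83 + Z\right) Z = Z \left(83 + Z\right)$)
$47422 + o{\left(-396,m{\left(0 \right)} \right)} = 47422 - 396 \left(83 - 396\right) = 47422 - -123948 = 47422 + 123948 = 171370$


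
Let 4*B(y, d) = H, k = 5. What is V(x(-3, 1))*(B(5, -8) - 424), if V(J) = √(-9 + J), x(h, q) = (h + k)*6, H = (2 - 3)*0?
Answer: -424*√3 ≈ -734.39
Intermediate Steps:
H = 0 (H = -1*0 = 0)
B(y, d) = 0 (B(y, d) = (¼)*0 = 0)
x(h, q) = 30 + 6*h (x(h, q) = (h + 5)*6 = (5 + h)*6 = 30 + 6*h)
V(x(-3, 1))*(B(5, -8) - 424) = √(-9 + (30 + 6*(-3)))*(0 - 424) = √(-9 + (30 - 18))*(-424) = √(-9 + 12)*(-424) = √3*(-424) = -424*√3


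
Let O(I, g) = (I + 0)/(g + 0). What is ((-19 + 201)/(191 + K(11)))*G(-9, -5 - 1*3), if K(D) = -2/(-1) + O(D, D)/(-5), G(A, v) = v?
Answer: -1820/241 ≈ -7.5519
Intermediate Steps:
O(I, g) = I/g
K(D) = 9/5 (K(D) = -2/(-1) + (D/D)/(-5) = -2*(-1) + 1*(-1/5) = 2 - 1/5 = 9/5)
((-19 + 201)/(191 + K(11)))*G(-9, -5 - 1*3) = ((-19 + 201)/(191 + 9/5))*(-5 - 1*3) = (182/(964/5))*(-5 - 3) = (182*(5/964))*(-8) = (455/482)*(-8) = -1820/241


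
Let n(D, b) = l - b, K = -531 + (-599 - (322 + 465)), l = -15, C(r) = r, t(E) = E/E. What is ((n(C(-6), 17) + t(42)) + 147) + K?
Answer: -1801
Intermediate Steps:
t(E) = 1
K = -1917 (K = -531 + (-599 - 1*787) = -531 + (-599 - 787) = -531 - 1386 = -1917)
n(D, b) = -15 - b
((n(C(-6), 17) + t(42)) + 147) + K = (((-15 - 1*17) + 1) + 147) - 1917 = (((-15 - 17) + 1) + 147) - 1917 = ((-32 + 1) + 147) - 1917 = (-31 + 147) - 1917 = 116 - 1917 = -1801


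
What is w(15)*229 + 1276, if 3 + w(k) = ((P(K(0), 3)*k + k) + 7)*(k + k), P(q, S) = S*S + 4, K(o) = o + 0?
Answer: 1491379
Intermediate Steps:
K(o) = o
P(q, S) = 4 + S² (P(q, S) = S² + 4 = 4 + S²)
w(k) = -3 + 2*k*(7 + 14*k) (w(k) = -3 + (((4 + 3²)*k + k) + 7)*(k + k) = -3 + (((4 + 9)*k + k) + 7)*(2*k) = -3 + ((13*k + k) + 7)*(2*k) = -3 + (14*k + 7)*(2*k) = -3 + (7 + 14*k)*(2*k) = -3 + 2*k*(7 + 14*k))
w(15)*229 + 1276 = (-3 + 14*15 + 28*15²)*229 + 1276 = (-3 + 210 + 28*225)*229 + 1276 = (-3 + 210 + 6300)*229 + 1276 = 6507*229 + 1276 = 1490103 + 1276 = 1491379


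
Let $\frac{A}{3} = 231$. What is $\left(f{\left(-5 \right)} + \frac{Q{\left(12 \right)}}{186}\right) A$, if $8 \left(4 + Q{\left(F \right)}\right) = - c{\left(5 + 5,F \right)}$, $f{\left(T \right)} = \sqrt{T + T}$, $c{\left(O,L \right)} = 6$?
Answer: $- \frac{4389}{248} + 693 i \sqrt{10} \approx -17.698 + 2191.5 i$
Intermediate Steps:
$f{\left(T \right)} = \sqrt{2} \sqrt{T}$ ($f{\left(T \right)} = \sqrt{2 T} = \sqrt{2} \sqrt{T}$)
$A = 693$ ($A = 3 \cdot 231 = 693$)
$Q{\left(F \right)} = - \frac{19}{4}$ ($Q{\left(F \right)} = -4 + \frac{\left(-1\right) 6}{8} = -4 + \frac{1}{8} \left(-6\right) = -4 - \frac{3}{4} = - \frac{19}{4}$)
$\left(f{\left(-5 \right)} + \frac{Q{\left(12 \right)}}{186}\right) A = \left(\sqrt{2} \sqrt{-5} - \frac{19}{4 \cdot 186}\right) 693 = \left(\sqrt{2} i \sqrt{5} - \frac{19}{744}\right) 693 = \left(i \sqrt{10} - \frac{19}{744}\right) 693 = \left(- \frac{19}{744} + i \sqrt{10}\right) 693 = - \frac{4389}{248} + 693 i \sqrt{10}$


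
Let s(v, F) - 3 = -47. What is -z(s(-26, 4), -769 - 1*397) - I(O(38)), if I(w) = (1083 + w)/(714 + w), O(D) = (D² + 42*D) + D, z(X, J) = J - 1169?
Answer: 2950053/1264 ≈ 2333.9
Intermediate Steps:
s(v, F) = -44 (s(v, F) = 3 - 47 = -44)
z(X, J) = -1169 + J
O(D) = D² + 43*D
I(w) = (1083 + w)/(714 + w)
-z(s(-26, 4), -769 - 1*397) - I(O(38)) = -(-1169 + (-769 - 1*397)) - (1083 + 38*(43 + 38))/(714 + 38*(43 + 38)) = -(-1169 + (-769 - 397)) - (1083 + 38*81)/(714 + 38*81) = -(-1169 - 1166) - (1083 + 3078)/(714 + 3078) = -1*(-2335) - 4161/3792 = 2335 - 4161/3792 = 2335 - 1*1387/1264 = 2335 - 1387/1264 = 2950053/1264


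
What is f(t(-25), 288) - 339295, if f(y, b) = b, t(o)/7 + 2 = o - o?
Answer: -339007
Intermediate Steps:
t(o) = -14 (t(o) = -14 + 7*(o - o) = -14 + 7*0 = -14 + 0 = -14)
f(t(-25), 288) - 339295 = 288 - 339295 = -339007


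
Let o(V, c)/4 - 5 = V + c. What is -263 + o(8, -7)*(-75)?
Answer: -2063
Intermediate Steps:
o(V, c) = 20 + 4*V + 4*c (o(V, c) = 20 + 4*(V + c) = 20 + (4*V + 4*c) = 20 + 4*V + 4*c)
-263 + o(8, -7)*(-75) = -263 + (20 + 4*8 + 4*(-7))*(-75) = -263 + (20 + 32 - 28)*(-75) = -263 + 24*(-75) = -263 - 1800 = -2063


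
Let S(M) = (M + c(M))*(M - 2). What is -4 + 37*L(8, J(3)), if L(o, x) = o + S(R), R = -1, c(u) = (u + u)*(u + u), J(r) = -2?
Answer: -41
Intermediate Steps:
c(u) = 4*u² (c(u) = (2*u)*(2*u) = 4*u²)
S(M) = (-2 + M)*(M + 4*M²) (S(M) = (M + 4*M²)*(M - 2) = (M + 4*M²)*(-2 + M) = (-2 + M)*(M + 4*M²))
L(o, x) = -9 + o (L(o, x) = o - (-2 - 7*(-1) + 4*(-1)²) = o - (-2 + 7 + 4*1) = o - (-2 + 7 + 4) = o - 1*9 = o - 9 = -9 + o)
-4 + 37*L(8, J(3)) = -4 + 37*(-9 + 8) = -4 + 37*(-1) = -4 - 37 = -41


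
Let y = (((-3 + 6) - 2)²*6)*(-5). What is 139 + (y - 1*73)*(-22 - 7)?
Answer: 3126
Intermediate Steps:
y = -30 (y = ((3 - 2)²*6)*(-5) = (1²*6)*(-5) = (1*6)*(-5) = 6*(-5) = -30)
139 + (y - 1*73)*(-22 - 7) = 139 + (-30 - 1*73)*(-22 - 7) = 139 + (-30 - 73)*(-29) = 139 - 103*(-29) = 139 + 2987 = 3126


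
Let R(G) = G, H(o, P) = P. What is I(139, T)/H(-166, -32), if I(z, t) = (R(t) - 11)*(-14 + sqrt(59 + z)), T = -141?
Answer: -133/2 + 57*sqrt(22)/4 ≈ 0.33842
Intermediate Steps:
I(z, t) = (-14 + sqrt(59 + z))*(-11 + t) (I(z, t) = (t - 11)*(-14 + sqrt(59 + z)) = (-11 + t)*(-14 + sqrt(59 + z)) = (-14 + sqrt(59 + z))*(-11 + t))
I(139, T)/H(-166, -32) = (154 - 14*(-141) - 11*sqrt(59 + 139) - 141*sqrt(59 + 139))/(-32) = (154 + 1974 - 33*sqrt(22) - 423*sqrt(22))*(-1/32) = (2128 - 456*sqrt(22))*(-1/32) = -133/2 + 57*sqrt(22)/4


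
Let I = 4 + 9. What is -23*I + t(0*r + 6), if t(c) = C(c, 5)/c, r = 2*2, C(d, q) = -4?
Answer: -899/3 ≈ -299.67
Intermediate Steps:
I = 13
r = 4
t(c) = -4/c
-23*I + t(0*r + 6) = -23*13 - 4/(0*4 + 6) = -299 - 4/(0 + 6) = -299 - 4/6 = -299 - 4*⅙ = -299 - ⅔ = -899/3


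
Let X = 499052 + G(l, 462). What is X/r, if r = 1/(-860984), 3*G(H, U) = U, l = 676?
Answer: -429808378704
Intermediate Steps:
G(H, U) = U/3
X = 499206 (X = 499052 + (1/3)*462 = 499052 + 154 = 499206)
r = -1/860984 ≈ -1.1615e-6
X/r = 499206/(-1/860984) = 499206*(-860984) = -429808378704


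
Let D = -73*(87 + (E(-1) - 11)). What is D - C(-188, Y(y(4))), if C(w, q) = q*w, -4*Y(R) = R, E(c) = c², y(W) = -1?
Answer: -5574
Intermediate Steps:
Y(R) = -R/4
D = -5621 (D = -73*(87 + ((-1)² - 11)) = -73*(87 + (1 - 11)) = -73*(87 - 10) = -73*77 = -5621)
D - C(-188, Y(y(4))) = -5621 - (-¼*(-1))*(-188) = -5621 - (-188)/4 = -5621 - 1*(-47) = -5621 + 47 = -5574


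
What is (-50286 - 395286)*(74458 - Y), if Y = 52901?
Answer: -9605195604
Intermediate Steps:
(-50286 - 395286)*(74458 - Y) = (-50286 - 395286)*(74458 - 1*52901) = -445572*(74458 - 52901) = -445572*21557 = -9605195604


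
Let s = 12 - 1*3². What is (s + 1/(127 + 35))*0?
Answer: 0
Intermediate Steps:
s = 3 (s = 12 - 1*9 = 12 - 9 = 3)
(s + 1/(127 + 35))*0 = (3 + 1/(127 + 35))*0 = (3 + 1/162)*0 = (487/162)*0 = 0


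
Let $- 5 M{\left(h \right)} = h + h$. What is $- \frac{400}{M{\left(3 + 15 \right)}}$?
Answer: $\frac{500}{9} \approx 55.556$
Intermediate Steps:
$M{\left(h \right)} = - \frac{2 h}{5}$ ($M{\left(h \right)} = - \frac{h + h}{5} = - \frac{2 h}{5}$)
$- \frac{400}{M{\left(3 + 15 \right)}} = - \frac{400}{\left(- \frac{2}{5}\right) \left(3 + 15\right)} = - \frac{400}{\left(- \frac{2}{5}\right) 18} = - \frac{400}{- \frac{36}{5}} = \left(-400\right) \left(- \frac{5}{36}\right) = \frac{500}{9}$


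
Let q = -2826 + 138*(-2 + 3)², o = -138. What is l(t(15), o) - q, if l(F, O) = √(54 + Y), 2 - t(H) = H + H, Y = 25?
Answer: 2688 + √79 ≈ 2696.9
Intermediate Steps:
t(H) = 2 - 2*H (t(H) = 2 - (H + H) = 2 - 2*H)
l(F, O) = √79 (l(F, O) = √(54 + 25) = √79)
q = -2688 (q = -2826 + 138*1² = -2826 + 138*1 = -2826 + 138 = -2688)
l(t(15), o) - q = √79 - 1*(-2688) = √79 + 2688 = 2688 + √79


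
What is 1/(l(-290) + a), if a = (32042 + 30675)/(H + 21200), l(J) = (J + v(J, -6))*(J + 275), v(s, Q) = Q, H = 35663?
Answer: 56863/252534437 ≈ 0.00022517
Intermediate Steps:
l(J) = (-6 + J)*(275 + J) (l(J) = (J - 6)*(J + 275) = (-6 + J)*(275 + J))
a = 62717/56863 (a = (32042 + 30675)/(35663 + 21200) = 62717/56863 ≈ 1.1029)
1/(l(-290) + a) = 1/((-1650 + (-290)² + 269*(-290)) + 62717/56863) = 1/((-1650 + 84100 - 78010) + 62717/56863) = 1/(4440 + 62717/56863) = 1/(252534437/56863) = 56863/252534437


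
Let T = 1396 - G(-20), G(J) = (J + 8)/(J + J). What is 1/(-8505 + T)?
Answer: -10/71093 ≈ -0.00014066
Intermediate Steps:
G(J) = (8 + J)/(2*J) (G(J) = (8 + J)/((2*J)) = (8 + J)*(1/(2*J)) = (8 + J)/(2*J))
T = 13957/10 (T = 1396 - (8 - 20)/(2*(-20)) = 1396 - (-1)*(-12)/(2*20) = 1396 - 1*3/10 = 1396 - 3/10 = 13957/10 ≈ 1395.7)
1/(-8505 + T) = 1/(-8505 + 13957/10) = 1/(-71093/10) = -10/71093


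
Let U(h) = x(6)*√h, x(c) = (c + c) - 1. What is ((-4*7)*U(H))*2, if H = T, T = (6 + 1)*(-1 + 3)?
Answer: -616*√14 ≈ -2304.9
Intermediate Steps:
T = 14 (T = 7*2 = 14)
H = 14
x(c) = -1 + 2*c (x(c) = 2*c - 1 = -1 + 2*c)
U(h) = 11*√h (U(h) = (-1 + 2*6)*√h = (-1 + 12)*√h = 11*√h)
((-4*7)*U(H))*2 = ((-4*7)*(11*√14))*2 = -308*√14*2 = -616*√14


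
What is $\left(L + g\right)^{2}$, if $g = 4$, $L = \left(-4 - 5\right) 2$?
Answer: $196$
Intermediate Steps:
$L = -18$ ($L = \left(-9\right) 2 = -18$)
$\left(L + g\right)^{2} = \left(-18 + 4\right)^{2} = \left(-14\right)^{2} = 196$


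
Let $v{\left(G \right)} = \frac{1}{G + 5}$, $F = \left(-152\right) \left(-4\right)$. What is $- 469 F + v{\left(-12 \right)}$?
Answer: $- \frac{1996065}{7} \approx -2.8515 \cdot 10^{5}$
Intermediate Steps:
$F = 608$
$v{\left(G \right)} = \frac{1}{5 + G}$
$- 469 F + v{\left(-12 \right)} = \left(-469\right) 608 + \frac{1}{5 - 12} = -285152 + \frac{1}{-7} = -285152 - \frac{1}{7} = - \frac{1996065}{7}$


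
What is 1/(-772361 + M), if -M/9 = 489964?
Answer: -1/5182037 ≈ -1.9297e-7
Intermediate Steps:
M = -4409676 (M = -9*489964 = -4409676)
1/(-772361 + M) = 1/(-772361 - 4409676) = 1/(-5182037) = -1/5182037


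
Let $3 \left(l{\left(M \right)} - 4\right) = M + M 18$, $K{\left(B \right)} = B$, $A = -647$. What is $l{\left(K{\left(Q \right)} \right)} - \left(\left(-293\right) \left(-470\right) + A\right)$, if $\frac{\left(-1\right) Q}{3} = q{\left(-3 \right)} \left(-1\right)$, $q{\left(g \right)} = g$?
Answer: $-137116$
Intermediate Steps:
$Q = -9$ ($Q = - 3 \left(\left(-3\right) \left(-1\right)\right) = \left(-3\right) 3 = -9$)
$l{\left(M \right)} = 4 + \frac{19 M}{3}$ ($l{\left(M \right)} = 4 + \frac{M + M 18}{3} = 4 + \frac{M + 18 M}{3} = 4 + \frac{19 M}{3}$)
$l{\left(K{\left(Q \right)} \right)} - \left(\left(-293\right) \left(-470\right) + A\right) = \left(4 + \frac{19}{3} \left(-9\right)\right) - \left(\left(-293\right) \left(-470\right) - 647\right) = \left(4 - 57\right) - \left(137710 - 647\right) = -53 - 137063 = -137116$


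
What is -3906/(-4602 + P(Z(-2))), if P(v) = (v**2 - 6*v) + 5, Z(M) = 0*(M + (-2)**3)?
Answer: 3906/4597 ≈ 0.84968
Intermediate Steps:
Z(M) = 0 (Z(M) = 0*(M - 8) = 0*(-8 + M) = 0)
P(v) = 5 + v**2 - 6*v
-3906/(-4602 + P(Z(-2))) = -3906/(-4602 + (5 + 0**2 - 6*0)) = -3906/(-4602 + (5 + 0 + 0)) = -3906/(-4602 + 5) = -3906/(-4597) = -3906*(-1/4597) = 3906/4597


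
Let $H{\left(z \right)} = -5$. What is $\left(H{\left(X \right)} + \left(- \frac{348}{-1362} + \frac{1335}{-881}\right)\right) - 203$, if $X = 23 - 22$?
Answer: $- \frac{41849243}{199987} \approx -209.26$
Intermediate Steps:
$X = 1$
$\left(H{\left(X \right)} + \left(- \frac{348}{-1362} + \frac{1335}{-881}\right)\right) - 203 = \left(-5 + \left(- \frac{348}{-1362} + \frac{1335}{-881}\right)\right) - 203 = \left(-5 + \left(\left(-348\right) \left(- \frac{1}{1362}\right) + 1335 \left(- \frac{1}{881}\right)\right)\right) - 203 = \left(-5 + \left(\frac{58}{227} - \frac{1335}{881}\right)\right) - 203 = \left(-5 - \frac{251947}{199987}\right) - 203 = - \frac{1251882}{199987} - 203 = - \frac{41849243}{199987}$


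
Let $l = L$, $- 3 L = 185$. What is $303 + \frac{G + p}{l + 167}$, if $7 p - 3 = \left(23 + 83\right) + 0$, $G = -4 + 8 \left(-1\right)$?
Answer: $\frac{670311}{2212} \approx 303.03$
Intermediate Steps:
$L = - \frac{185}{3}$ ($L = \left(- \frac{1}{3}\right) 185 = - \frac{185}{3} \approx -61.667$)
$G = -12$ ($G = -4 - 8 = -12$)
$l = - \frac{185}{3} \approx -61.667$
$p = \frac{109}{7}$ ($p = \frac{3}{7} + \frac{\left(23 + 83\right) + 0}{7} = \frac{3}{7} + \frac{106 + 0}{7} = \frac{3}{7} + \frac{1}{7} \cdot 106 = \frac{3}{7} + \frac{106}{7} = \frac{109}{7} \approx 15.571$)
$303 + \frac{G + p}{l + 167} = 303 + \frac{-12 + \frac{109}{7}}{- \frac{185}{3} + 167} = 303 + \frac{25}{7 \cdot \frac{316}{3}} = 303 + \frac{25}{7} \cdot \frac{3}{316} = 303 + \frac{75}{2212} = \frac{670311}{2212}$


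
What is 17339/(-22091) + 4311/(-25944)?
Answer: -181692439/191042968 ≈ -0.95106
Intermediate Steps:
17339/(-22091) + 4311/(-25944) = 17339*(-1/22091) + 4311*(-1/25944) = -17339/22091 - 1437/8648 = -181692439/191042968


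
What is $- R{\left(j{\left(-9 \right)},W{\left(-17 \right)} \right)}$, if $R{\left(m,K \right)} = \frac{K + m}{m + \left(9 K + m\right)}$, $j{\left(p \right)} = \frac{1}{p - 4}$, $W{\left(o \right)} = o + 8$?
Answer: $- \frac{118}{1055} \approx -0.11185$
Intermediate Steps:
$W{\left(o \right)} = 8 + o$
$j{\left(p \right)} = \frac{1}{-4 + p}$
$R{\left(m,K \right)} = \frac{K + m}{2 m + 9 K}$ ($R{\left(m,K \right)} = \frac{K + m}{m + \left(m + 9 K\right)} = \frac{K + m}{2 m + 9 K}$)
$- R{\left(j{\left(-9 \right)},W{\left(-17 \right)} \right)} = - \frac{\left(8 - 17\right) + \frac{1}{-4 - 9}}{\frac{2}{-4 - 9} + 9 \left(8 - 17\right)} = - \frac{-9 + \frac{1}{-13}}{\frac{2}{-13} + 9 \left(-9\right)} = - \frac{-9 - \frac{1}{13}}{2 \left(- \frac{1}{13}\right) - 81} = - \frac{-118}{\left(- \frac{2}{13} - 81\right) 13} = - \frac{-118}{\left(- \frac{1055}{13}\right) 13} = - \frac{\left(-13\right) \left(-118\right)}{1055 \cdot 13} = \left(-1\right) \frac{118}{1055} = - \frac{118}{1055}$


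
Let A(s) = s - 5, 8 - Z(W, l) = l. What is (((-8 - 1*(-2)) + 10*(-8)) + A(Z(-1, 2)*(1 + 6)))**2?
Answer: 2401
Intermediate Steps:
Z(W, l) = 8 - l
A(s) = -5 + s
(((-8 - 1*(-2)) + 10*(-8)) + A(Z(-1, 2)*(1 + 6)))**2 = (((-8 - 1*(-2)) + 10*(-8)) + (-5 + (8 - 1*2)*(1 + 6)))**2 = (((-8 + 2) - 80) + (-5 + (8 - 2)*7))**2 = ((-6 - 80) + (-5 + 6*7))**2 = (-86 + (-5 + 42))**2 = (-86 + 37)**2 = (-49)**2 = 2401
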